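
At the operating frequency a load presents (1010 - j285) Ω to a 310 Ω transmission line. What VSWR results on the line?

Γ = (Z_L − Z_0)/(Z_L + Z_0) = (700 − j285)/(1320 − j285)
|Γ| = 756/1350 = 0.56
VSWR = (1 + |Γ|)/(1 − |Γ|) = 1.56/0.44

VSWR ≈ 3.54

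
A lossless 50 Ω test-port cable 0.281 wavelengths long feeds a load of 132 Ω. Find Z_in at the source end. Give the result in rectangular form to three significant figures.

Z_in ≈ 19.6 + j8.4 Ω

βl = 2π × 0.281 = 101°
tan(βl) = tan(101°) = -5.07
Z_in = Z_0·(Z_L + jZ_0·tanβl)/(Z_0 + jZ_L·tanβl)
     = 50·(132 − j253)/(50 − j669)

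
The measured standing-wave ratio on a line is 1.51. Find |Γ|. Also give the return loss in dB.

|Γ| ≈ 0.203; return loss ≈ 13.8 dB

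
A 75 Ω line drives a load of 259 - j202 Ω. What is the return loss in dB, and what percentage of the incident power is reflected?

RL ≈ 3.1 dB; 49% of incident power reflected

Γ = (184 − j202)/(334 − j202), |Γ| = 0.7
RL = −20·log₁₀(0.7) = 3.1 dB
P_refl/P_inc = |Γ|² = 0.49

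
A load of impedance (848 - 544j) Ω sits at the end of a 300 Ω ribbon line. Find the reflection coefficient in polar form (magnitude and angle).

Γ ≈ 0.608 ∠ -19.4°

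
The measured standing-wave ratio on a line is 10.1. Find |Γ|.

|Γ| ≈ 0.82

|Γ| = (S − 1)/(S + 1) = (10.1 − 1)/(10.1 + 1) = 9.1/11.1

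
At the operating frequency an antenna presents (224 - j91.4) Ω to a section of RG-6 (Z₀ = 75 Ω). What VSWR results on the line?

VSWR ≈ 3.54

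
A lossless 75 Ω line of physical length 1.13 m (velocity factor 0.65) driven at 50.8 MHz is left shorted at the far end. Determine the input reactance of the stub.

X_in ≈ -262 Ω (capacitive)

λ = v/f = 0.65·c / 50.8 MHz = 3.84 m
βl = 2π·l/λ = 2π × 0.294 = 106°
tan(βl) = -3.49
For a shorted stub, Z_in = jZ_0·tan(βl)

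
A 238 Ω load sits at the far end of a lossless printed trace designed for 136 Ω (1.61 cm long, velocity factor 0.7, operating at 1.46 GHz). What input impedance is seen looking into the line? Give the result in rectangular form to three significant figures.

λ = v/f = 0.7·c / 1.46 GHz = 0.144 m
βl = 2π·l/λ = 2π × 0.112 = 40.3°
tan(βl) = tan(40.3°) = 0.848
Z_in = Z_0·(Z_L + jZ_0·tanβl)/(Z_0 + jZ_L·tanβl)
     = 136·(238 + j115)/(136 + j202)

Z_in ≈ 128 − j74.3 Ω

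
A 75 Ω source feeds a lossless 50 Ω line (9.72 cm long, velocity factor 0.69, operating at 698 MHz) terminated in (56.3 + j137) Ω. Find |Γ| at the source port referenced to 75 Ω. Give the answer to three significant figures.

|Γ| ≈ 0.853

λ = v/f = 0.69·c / 698 MHz = 0.297 m
βl = 2π·l/λ = 2π × 0.328 = 118°
tan(βl) = -1.88
Z_in = Z_0·(Z_L + jZ_0·tanβl)/(Z_0 + jZ_L·tanβl) = 6.03 + j9.05 Ω
Γ_s = (Z_in − Z_s)/(Z_in + Z_s) = (-69 + j9.05)/(81 + j9.05), |Γ_s| = 0.853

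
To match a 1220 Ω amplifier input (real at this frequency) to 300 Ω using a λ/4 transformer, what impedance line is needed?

Z_qwt = √(Z_0·R_L) = √(300 × 1220) = √366000

Z_qwt ≈ 605 Ω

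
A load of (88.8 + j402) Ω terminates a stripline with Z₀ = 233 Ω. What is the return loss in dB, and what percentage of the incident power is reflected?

RL ≈ 1.62 dB; 68.8% of incident power reflected

Γ = (-144.2 + j402)/(321.8 + j402), |Γ| = 0.829
RL = −20·log₁₀(0.829) = 1.62 dB
P_refl/P_inc = |Γ|² = 0.688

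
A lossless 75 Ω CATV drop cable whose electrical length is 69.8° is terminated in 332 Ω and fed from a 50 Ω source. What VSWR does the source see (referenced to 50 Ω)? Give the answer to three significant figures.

VSWR ≈ 3.41

tan(βl) = 2.72
Z_in = Z_0·(Z_L + jZ_0·tanβl)/(Z_0 + jZ_L·tanβl) = 19.1 − j26 Ω
Γ_s = (Z_in − Z_s)/(Z_in + Z_s) = (-30.9 − j26)/(69.1 − j26), |Γ_s| = 0.547
VSWR = (1 + |Γ_s|)/(1 − |Γ_s|)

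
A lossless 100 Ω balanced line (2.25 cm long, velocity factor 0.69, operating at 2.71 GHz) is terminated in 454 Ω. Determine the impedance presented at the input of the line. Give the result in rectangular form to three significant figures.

λ = v/f = 0.69·c / 2.71 GHz = 0.0764 m
βl = 2π·l/λ = 2π × 0.295 = 106°
tan(βl) = tan(106°) = -3.48
Z_in = Z_0·(Z_L + jZ_0·tanβl)/(Z_0 + jZ_L·tanβl)
     = 100·(454 − j348)/(100 − j1580)

Z_in ≈ 23.8 + j27.3 Ω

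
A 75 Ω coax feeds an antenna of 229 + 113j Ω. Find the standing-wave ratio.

Γ = (Z_L − Z_0)/(Z_L + Z_0) = (154 + j113)/(304 + j113)
|Γ| = 191/324 = 0.589
VSWR = (1 + |Γ|)/(1 − |Γ|) = 1.59/0.411

VSWR ≈ 3.87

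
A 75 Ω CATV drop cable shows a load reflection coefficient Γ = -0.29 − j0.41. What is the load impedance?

Z_L ≈ 30.6 − j33.6 Ω

Z_L = Z_0·(1 + Γ)/(1 − Γ) = 75·(0.71 − j0.41)/(1.29 + j0.41)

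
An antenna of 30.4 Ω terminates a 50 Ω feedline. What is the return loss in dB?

Γ = (30.4 − 50)/(30.4 + 50) = -0.244
RL = −20·log₁₀|Γ| = −20·log₁₀(0.244)

RL ≈ 12.3 dB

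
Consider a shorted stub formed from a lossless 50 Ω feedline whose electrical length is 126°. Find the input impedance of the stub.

Z_in ≈ −j68.8 Ω

tan(βl) = -1.38
For a shorted stub, Z_in = jZ_0·tan(βl)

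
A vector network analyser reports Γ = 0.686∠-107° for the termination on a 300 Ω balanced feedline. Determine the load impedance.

Z_L = Z_0·(1 + Γ)/(1 − Γ) = 300·(0.799 − j0.656)/(1.2 + j0.656)

Z_L ≈ 84.9 − j210 Ω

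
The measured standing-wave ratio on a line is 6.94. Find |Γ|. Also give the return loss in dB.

|Γ| ≈ 0.748; return loss ≈ 2.52 dB

|Γ| = (S − 1)/(S + 1) = (6.94 − 1)/(6.94 + 1) = 5.94/7.94
RL = −20·log₁₀|Γ| = −20·log₁₀(0.748)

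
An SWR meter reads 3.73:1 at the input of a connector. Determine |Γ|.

|Γ| = (S − 1)/(S + 1) = (3.73 − 1)/(3.73 + 1) = 2.73/4.73

|Γ| ≈ 0.577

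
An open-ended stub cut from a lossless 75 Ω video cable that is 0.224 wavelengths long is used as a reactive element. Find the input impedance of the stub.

βl = 2π × 0.224 = 80.6°
tan(βl) = 6.07
For an open-ended stub, Z_in = −jZ_0·cot(βl) = −jZ_0/tan(βl)

Z_in ≈ −j12.4 Ω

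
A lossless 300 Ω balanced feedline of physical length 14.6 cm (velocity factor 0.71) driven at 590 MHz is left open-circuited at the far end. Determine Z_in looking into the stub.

λ = v/f = 0.71·c / 590 MHz = 0.361 m
βl = 2π·l/λ = 2π × 0.404 = 146°
tan(βl) = -0.685
For an open-circuited stub, Z_in = −jZ_0·cot(βl) = −jZ_0/tan(βl)

Z_in ≈ +j438 Ω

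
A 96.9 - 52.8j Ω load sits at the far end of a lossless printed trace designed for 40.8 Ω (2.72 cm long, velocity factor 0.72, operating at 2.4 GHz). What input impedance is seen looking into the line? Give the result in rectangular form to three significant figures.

Z_in ≈ 16.5 + j20.5 Ω

λ = v/f = 0.72·c / 2.4 GHz = 0.09 m
βl = 2π·l/λ = 2π × 0.302 = 109°
tan(βl) = tan(109°) = -2.94
Z_in = Z_0·(Z_L + jZ_0·tanβl)/(Z_0 + jZ_L·tanβl)
     = 40.8·(96.9 − j173)/(-114 − j285)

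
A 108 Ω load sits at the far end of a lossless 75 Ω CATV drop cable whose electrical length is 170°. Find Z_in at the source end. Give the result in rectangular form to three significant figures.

Z_in ≈ 105 + j13.3 Ω

tan(βl) = tan(170°) = -0.176
Z_in = Z_0·(Z_L + jZ_0·tanβl)/(Z_0 + jZ_L·tanβl)
     = 75·(108 − j13.2)/(75 − j19)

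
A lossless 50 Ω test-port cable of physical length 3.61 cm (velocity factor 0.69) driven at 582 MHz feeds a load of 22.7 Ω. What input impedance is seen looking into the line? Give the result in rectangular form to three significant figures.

λ = v/f = 0.69·c / 582 MHz = 0.356 m
βl = 2π·l/λ = 2π × 0.101 = 36.5°
tan(βl) = tan(36.5°) = 0.741
Z_in = Z_0·(Z_L + jZ_0·tanβl)/(Z_0 + jZ_L·tanβl)
     = 50·(22.7 + j37.1)/(50 + j16.8)

Z_in ≈ 31.6 + j26.4 Ω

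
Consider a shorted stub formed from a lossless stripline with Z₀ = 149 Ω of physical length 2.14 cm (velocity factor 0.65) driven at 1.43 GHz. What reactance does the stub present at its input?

λ = v/f = 0.65·c / 1.43 GHz = 0.136 m
βl = 2π·l/λ = 2π × 0.157 = 56.5°
tan(βl) = 1.51
For a shorted stub, Z_in = jZ_0·tan(βl)

X_in ≈ 225 Ω (inductive)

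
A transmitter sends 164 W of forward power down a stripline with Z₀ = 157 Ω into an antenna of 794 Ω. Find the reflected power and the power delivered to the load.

P_reflected ≈ 73.6 W; P_delivered ≈ 90.4 W

Γ = (794 − 157)/(794 + 157) = 0.67
|Γ|² = 0.449
P_refl = |Γ|²·P_inc = 73.6 W, P_del = (1 − |Γ|²)·P_inc = 90.4 W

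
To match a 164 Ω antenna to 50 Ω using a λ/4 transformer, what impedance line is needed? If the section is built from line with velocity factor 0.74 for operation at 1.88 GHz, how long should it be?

Z_qwt = √(Z_0·R_L) = √(50 × 164) = √8200
λ = 0.74·c/f = 0.118 m, so l = λ/4 = 0.0295 m

Z_qwt ≈ 90.6 Ω; length ≈ 2.95 cm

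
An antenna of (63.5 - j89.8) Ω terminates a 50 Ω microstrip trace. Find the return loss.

Γ = (13.5 − j89.8)/(113.5 − j89.8), |Γ| = 0.627
RL = −20·log₁₀|Γ| = −20·log₁₀(0.627)

RL ≈ 4.05 dB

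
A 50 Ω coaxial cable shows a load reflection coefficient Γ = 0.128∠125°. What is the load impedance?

Z_L ≈ 42.3 + j9.01 Ω

Z_L = Z_0·(1 + Γ)/(1 − Γ) = 50·(0.927 + j0.105)/(1.07 − j0.105)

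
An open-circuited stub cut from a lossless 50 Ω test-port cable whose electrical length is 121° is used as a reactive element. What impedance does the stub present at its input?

tan(βl) = -1.66
For an open-circuited stub, Z_in = −jZ_0·cot(βl) = −jZ_0/tan(βl)

Z_in ≈ +j30 Ω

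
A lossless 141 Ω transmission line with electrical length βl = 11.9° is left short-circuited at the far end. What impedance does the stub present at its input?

tan(βl) = 0.211
For a short-circuited stub, Z_in = jZ_0·tan(βl)

Z_in ≈ +j29.7 Ω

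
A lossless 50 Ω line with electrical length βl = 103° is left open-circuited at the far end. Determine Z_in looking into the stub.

tan(βl) = -4.33
For an open-circuited stub, Z_in = −jZ_0·cot(βl) = −jZ_0/tan(βl)

Z_in ≈ +j11.5 Ω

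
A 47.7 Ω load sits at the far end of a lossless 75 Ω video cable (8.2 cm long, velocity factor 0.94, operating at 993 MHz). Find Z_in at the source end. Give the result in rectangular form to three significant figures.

Z_in ≈ 109 − j23.8 Ω

λ = v/f = 0.94·c / 993 MHz = 0.284 m
βl = 2π·l/λ = 2π × 0.289 = 104°
tan(βl) = tan(104°) = -4.03
Z_in = Z_0·(Z_L + jZ_0·tanβl)/(Z_0 + jZ_L·tanβl)
     = 75·(47.7 − j302)/(75 − j192)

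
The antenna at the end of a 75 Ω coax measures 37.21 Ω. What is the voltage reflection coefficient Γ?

Γ = -0.337

Γ = (Z_L − Z_0)/(Z_L + Z_0) = (37.21 − 75)/(37.21 + 75) = -37.79/112.2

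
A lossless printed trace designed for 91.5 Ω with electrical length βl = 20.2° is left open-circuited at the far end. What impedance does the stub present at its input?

tan(βl) = 0.368
For an open-circuited stub, Z_in = −jZ_0·cot(βl) = −jZ_0/tan(βl)

Z_in ≈ −j249 Ω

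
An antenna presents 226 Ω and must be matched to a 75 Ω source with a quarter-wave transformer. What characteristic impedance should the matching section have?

Z_qwt ≈ 130 Ω

Z_qwt = √(Z_0·R_L) = √(75 × 226) = √16950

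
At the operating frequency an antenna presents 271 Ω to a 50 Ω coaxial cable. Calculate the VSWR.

For a purely resistive load, VSWR = R_L/Z_0 or Z_0/R_L (whichever > 1) = 271/50

VSWR ≈ 5.42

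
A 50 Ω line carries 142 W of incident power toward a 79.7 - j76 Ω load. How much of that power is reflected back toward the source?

P_reflected ≈ 41.8 W

|Γ| = |(29.7 − j76)/(129.7 − j76)| = 0.543
|Γ|² = 0.295
P_refl = |Γ|²·P_inc = 41.8 W, P_del = (1 − |Γ|²)·P_inc = 100 W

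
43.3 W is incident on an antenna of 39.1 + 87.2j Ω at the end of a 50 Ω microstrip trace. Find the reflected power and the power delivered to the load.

P_reflected ≈ 21.5 W; P_delivered ≈ 21.8 W

|Γ| = |(-10.9 + j87.2)/(89.1 + j87.2)| = 0.705
|Γ|² = 0.497
P_refl = |Γ|²·P_inc = 21.5 W, P_del = (1 − |Γ|²)·P_inc = 21.8 W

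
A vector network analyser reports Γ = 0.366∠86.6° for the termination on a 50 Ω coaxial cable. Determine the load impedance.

Z_L = Z_0·(1 + Γ)/(1 − Γ) = 50·(1.02 + j0.365)/(0.978 − j0.365)

Z_L ≈ 39.7 + j33.5 Ω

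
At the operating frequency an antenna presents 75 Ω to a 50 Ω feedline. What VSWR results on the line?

For a purely resistive load, VSWR = R_L/Z_0 or Z_0/R_L (whichever > 1) = 75/50

VSWR ≈ 1.5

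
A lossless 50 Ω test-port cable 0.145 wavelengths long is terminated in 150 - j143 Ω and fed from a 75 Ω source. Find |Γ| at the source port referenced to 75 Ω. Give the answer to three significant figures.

βl = 2π × 0.145 = 52.2°
tan(βl) = 1.29
Z_in = Z_0·(Z_L + jZ_0·tanβl)/(Z_0 + jZ_L·tanβl) = 10.8 − j25.7 Ω
Γ_s = (Z_in − Z_s)/(Z_in + Z_s) = (-64.2 − j25.7)/(85.8 − j25.7), |Γ_s| = 0.772

|Γ| ≈ 0.772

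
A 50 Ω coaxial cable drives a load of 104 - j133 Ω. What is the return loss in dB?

RL ≈ 3.03 dB

Γ = (54 − j133)/(154 − j133), |Γ| = 0.705
RL = −20·log₁₀|Γ| = −20·log₁₀(0.705)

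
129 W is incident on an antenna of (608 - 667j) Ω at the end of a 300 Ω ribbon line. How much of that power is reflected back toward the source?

P_reflected ≈ 54.9 W

|Γ| = |(308 − j667)/(908 − j667)| = 0.652
|Γ|² = 0.425
P_refl = |Γ|²·P_inc = 54.9 W, P_del = (1 − |Γ|²)·P_inc = 74.1 W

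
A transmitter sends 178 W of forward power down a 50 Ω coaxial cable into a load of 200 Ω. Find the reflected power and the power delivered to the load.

P_reflected ≈ 64.1 W; P_delivered ≈ 114 W

Γ = (200 − 50)/(200 + 50) = 0.6
|Γ|² = 0.36
P_refl = |Γ|²·P_inc = 64.1 W, P_del = (1 − |Γ|²)·P_inc = 114 W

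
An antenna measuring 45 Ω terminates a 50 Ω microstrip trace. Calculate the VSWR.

VSWR ≈ 1.11

Γ = (45 − 50)/(45 + 50) = -0.0526
VSWR = (1 + 0.0526)/(1 − 0.0526)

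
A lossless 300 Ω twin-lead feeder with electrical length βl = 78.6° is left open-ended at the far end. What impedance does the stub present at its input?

Z_in ≈ −j60.5 Ω

tan(βl) = 4.96
For an open-ended stub, Z_in = −jZ_0·cot(βl) = −jZ_0/tan(βl)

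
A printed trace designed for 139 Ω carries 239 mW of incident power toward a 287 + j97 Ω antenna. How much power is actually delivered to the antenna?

|Γ| = |(148 + j97)/(426 + j97)| = 0.405
|Γ|² = 0.164
P_refl = |Γ|²·P_inc = 39.2 mW, P_del = (1 − |Γ|²)·P_inc = 200 mW

P_delivered ≈ 200 mW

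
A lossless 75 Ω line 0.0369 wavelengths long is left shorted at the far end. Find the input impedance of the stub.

Z_in ≈ +j17.7 Ω

βl = 2π × 0.0369 = 13.3°
tan(βl) = 0.236
For a shorted stub, Z_in = jZ_0·tan(βl)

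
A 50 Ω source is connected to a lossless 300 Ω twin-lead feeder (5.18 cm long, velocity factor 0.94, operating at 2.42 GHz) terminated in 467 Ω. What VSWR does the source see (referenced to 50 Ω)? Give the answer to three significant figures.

λ = v/f = 0.94·c / 2.42 GHz = 0.117 m
βl = 2π·l/λ = 2π × 0.445 = 160°
tan(βl) = -0.363
Z_in = Z_0·(Z_L + jZ_0·tanβl)/(Z_0 + jZ_L·tanβl) = 401 + j118 Ω
Γ_s = (Z_in − Z_s)/(Z_in + Z_s) = (351 + j118)/(451 + j118), |Γ_s| = 0.794
VSWR = (1 + |Γ_s|)/(1 − |Γ_s|)

VSWR ≈ 8.71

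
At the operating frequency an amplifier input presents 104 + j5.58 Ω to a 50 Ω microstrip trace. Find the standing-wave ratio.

Γ = (Z_L − Z_0)/(Z_L + Z_0) = (54 + j5.58)/(154 + j5.58)
|Γ| = 54.3/154 = 0.352
VSWR = (1 + |Γ|)/(1 − |Γ|) = 1.35/0.648

VSWR ≈ 2.09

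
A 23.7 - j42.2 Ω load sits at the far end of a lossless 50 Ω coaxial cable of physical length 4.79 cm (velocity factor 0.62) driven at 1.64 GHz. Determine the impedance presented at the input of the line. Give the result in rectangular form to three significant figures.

λ = v/f = 0.62·c / 1.64 GHz = 0.113 m
βl = 2π·l/λ = 2π × 0.422 = 152°
tan(βl) = tan(152°) = -0.531
Z_in = Z_0·(Z_L + jZ_0·tanβl)/(Z_0 + jZ_L·tanβl)
     = 50·(23.7 − j68.7)/(27.6 − j12.6)

Z_in ≈ 82.5 − j86.9 Ω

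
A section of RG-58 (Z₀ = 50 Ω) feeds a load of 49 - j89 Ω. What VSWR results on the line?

Γ = (Z_L − Z_0)/(Z_L + Z_0) = (-1 − j89)/(99 − j89)
|Γ| = 89/133 = 0.669
VSWR = (1 + |Γ|)/(1 − |Γ|) = 1.67/0.331

VSWR ≈ 5.03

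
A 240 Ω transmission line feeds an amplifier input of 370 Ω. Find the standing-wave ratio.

VSWR ≈ 1.54

Γ = (370 − 240)/(370 + 240) = 0.213
VSWR = (1 + 0.213)/(1 − 0.213)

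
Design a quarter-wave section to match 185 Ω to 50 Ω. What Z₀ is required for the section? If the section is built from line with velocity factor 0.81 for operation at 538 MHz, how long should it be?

Z_qwt = √(Z_0·R_L) = √(50 × 185) = √9250
λ = 0.81·c/f = 0.452 m, so l = λ/4 = 0.113 m

Z_qwt ≈ 96.2 Ω; length ≈ 11.3 cm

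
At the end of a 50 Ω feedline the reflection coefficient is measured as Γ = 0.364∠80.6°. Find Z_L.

Z_L = Z_0·(1 + Γ)/(1 − Γ) = 50·(1.06 + j0.359)/(0.941 − j0.359)

Z_L ≈ 42.8 + j35.4 Ω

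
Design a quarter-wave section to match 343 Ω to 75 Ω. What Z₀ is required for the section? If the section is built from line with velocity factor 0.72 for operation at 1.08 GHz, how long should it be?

Z_qwt ≈ 160 Ω; length ≈ 5 cm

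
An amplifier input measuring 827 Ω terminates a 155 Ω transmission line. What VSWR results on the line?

VSWR ≈ 5.34

Γ = (827 − 155)/(827 + 155) = 0.684
VSWR = (1 + 0.684)/(1 − 0.684)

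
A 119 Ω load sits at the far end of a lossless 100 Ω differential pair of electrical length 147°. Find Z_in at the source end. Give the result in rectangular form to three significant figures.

Z_in ≈ 106 + j16.9 Ω

tan(βl) = tan(147°) = -0.649
Z_in = Z_0·(Z_L + jZ_0·tanβl)/(Z_0 + jZ_L·tanβl)
     = 100·(119 − j64.9)/(100 − j77.3)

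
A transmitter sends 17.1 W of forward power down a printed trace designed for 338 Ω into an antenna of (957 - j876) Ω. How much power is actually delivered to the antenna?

P_delivered ≈ 9.05 W

|Γ| = |(619 − j876)/(1295 − j876)| = 0.686
|Γ|² = 0.471
P_refl = |Γ|²·P_inc = 8.05 W, P_del = (1 − |Γ|²)·P_inc = 9.05 W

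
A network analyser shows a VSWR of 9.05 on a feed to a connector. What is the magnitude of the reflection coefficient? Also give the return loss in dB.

|Γ| = (S − 1)/(S + 1) = (9.05 − 1)/(9.05 + 1) = 8.05/10.1
RL = −20·log₁₀|Γ| = −20·log₁₀(0.801)

|Γ| ≈ 0.801; return loss ≈ 1.93 dB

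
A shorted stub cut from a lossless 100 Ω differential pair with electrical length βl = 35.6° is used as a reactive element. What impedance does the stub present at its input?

Z_in ≈ +j71.6 Ω

tan(βl) = 0.716
For a shorted stub, Z_in = jZ_0·tan(βl)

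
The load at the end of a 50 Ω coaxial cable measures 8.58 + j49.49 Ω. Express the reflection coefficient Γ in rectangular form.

Γ = (Z_L − Z_0)/(Z_L + Z_0) = (-41.42 + j49.49)/(58.58 + j49.49)

Γ ≈ 0.00389 + j0.842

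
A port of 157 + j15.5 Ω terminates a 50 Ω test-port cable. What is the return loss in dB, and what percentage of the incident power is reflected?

Γ = (107 + j15.5)/(207 + j15.5), |Γ| = 0.521
RL = −20·log₁₀(0.521) = 5.67 dB
P_refl/P_inc = |Γ|² = 0.271

RL ≈ 5.67 dB; 27.1% of incident power reflected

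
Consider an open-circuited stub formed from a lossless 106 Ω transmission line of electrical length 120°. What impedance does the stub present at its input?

Z_in ≈ +j61.2 Ω

tan(βl) = -1.73
For an open-circuited stub, Z_in = −jZ_0·cot(βl) = −jZ_0/tan(βl)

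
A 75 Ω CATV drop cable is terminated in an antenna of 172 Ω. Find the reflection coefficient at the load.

Γ = (Z_L − Z_0)/(Z_L + Z_0) = (172 − 75)/(172 + 75) = 97/247

Γ = 0.393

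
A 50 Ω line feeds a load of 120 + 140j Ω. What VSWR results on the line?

VSWR ≈ 5.91

Γ = (Z_L − Z_0)/(Z_L + Z_0) = (70 + j140)/(170 + j140)
|Γ| = 157/220 = 0.711
VSWR = (1 + |Γ|)/(1 − |Γ|) = 1.71/0.289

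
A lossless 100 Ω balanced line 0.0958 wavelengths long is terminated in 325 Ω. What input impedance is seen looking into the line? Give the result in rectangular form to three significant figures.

Z_in ≈ 79.9 − j110 Ω

βl = 2π × 0.0958 = 34.5°
tan(βl) = tan(34.5°) = 0.687
Z_in = Z_0·(Z_L + jZ_0·tanβl)/(Z_0 + jZ_L·tanβl)
     = 100·(325 + j68.7)/(100 + j223)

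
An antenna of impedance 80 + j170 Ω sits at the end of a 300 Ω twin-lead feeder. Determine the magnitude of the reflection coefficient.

Γ = (Z_L − Z_0)/(Z_L + Z_0) = (-220 + j170)/(380 + j170)
|Γ| = 278/416

|Γ| ≈ 0.668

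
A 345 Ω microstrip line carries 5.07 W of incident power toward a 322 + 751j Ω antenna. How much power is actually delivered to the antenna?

P_delivered ≈ 2.23 W

|Γ| = |(-23 + j751)/(667 + j751)| = 0.748
|Γ|² = 0.56
P_refl = |Γ|²·P_inc = 2.84 W, P_del = (1 − |Γ|²)·P_inc = 2.23 W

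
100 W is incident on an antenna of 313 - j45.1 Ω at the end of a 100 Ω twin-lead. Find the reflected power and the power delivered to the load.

P_reflected ≈ 27.5 W; P_delivered ≈ 72.5 W

|Γ| = |(213 − j45.1)/(413 − j45.1)| = 0.524
|Γ|² = 0.275
P_refl = |Γ|²·P_inc = 27.5 W, P_del = (1 − |Γ|²)·P_inc = 72.5 W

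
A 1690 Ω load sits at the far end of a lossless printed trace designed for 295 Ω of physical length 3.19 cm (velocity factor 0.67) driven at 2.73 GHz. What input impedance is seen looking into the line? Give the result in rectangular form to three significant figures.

λ = v/f = 0.67·c / 2.73 GHz = 0.0736 m
βl = 2π·l/λ = 2π × 0.433 = 156°
tan(βl) = tan(156°) = -0.446
Z_in = Z_0·(Z_L + jZ_0·tanβl)/(Z_0 + jZ_L·tanβl)
     = 295·(1690 − j131)/(295 − j753)

Z_in ≈ 269 + j556 Ω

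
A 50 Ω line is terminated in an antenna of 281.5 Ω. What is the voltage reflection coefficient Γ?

Γ = (Z_L − Z_0)/(Z_L + Z_0) = (281.5 − 50)/(281.5 + 50) = 231.5/331.5

Γ = 0.698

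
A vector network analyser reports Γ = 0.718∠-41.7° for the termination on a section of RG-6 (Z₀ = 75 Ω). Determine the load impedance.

Z_L ≈ 82 − j162 Ω

Z_L = Z_0·(1 + Γ)/(1 − Γ) = 75·(1.54 − j0.478)/(0.464 + j0.478)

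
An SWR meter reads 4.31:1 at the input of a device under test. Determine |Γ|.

|Γ| ≈ 0.623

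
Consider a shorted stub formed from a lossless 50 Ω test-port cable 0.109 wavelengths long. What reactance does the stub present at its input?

βl = 2π × 0.109 = 39.2°
tan(βl) = 0.817
For a shorted stub, Z_in = jZ_0·tan(βl)

X_in ≈ 40.8 Ω (inductive)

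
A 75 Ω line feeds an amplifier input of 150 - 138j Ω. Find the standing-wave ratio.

Γ = (Z_L − Z_0)/(Z_L + Z_0) = (75 − j138)/(225 − j138)
|Γ| = 157/264 = 0.595
VSWR = (1 + |Γ|)/(1 − |Γ|) = 1.6/0.405

VSWR ≈ 3.94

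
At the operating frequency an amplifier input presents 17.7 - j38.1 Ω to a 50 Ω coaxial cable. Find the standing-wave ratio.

Γ = (Z_L − Z_0)/(Z_L + Z_0) = (-32.3 − j38.1)/(67.7 − j38.1)
|Γ| = 49.9/77.7 = 0.643
VSWR = (1 + |Γ|)/(1 − |Γ|) = 1.64/0.357

VSWR ≈ 4.6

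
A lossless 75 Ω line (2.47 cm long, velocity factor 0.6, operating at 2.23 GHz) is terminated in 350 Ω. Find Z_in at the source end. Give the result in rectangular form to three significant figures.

Z_in ≈ 18.1 + j26.1 Ω

λ = v/f = 0.6·c / 2.23 GHz = 0.0807 m
βl = 2π·l/λ = 2π × 0.306 = 110°
tan(βl) = tan(110°) = -2.72
Z_in = Z_0·(Z_L + jZ_0·tanβl)/(Z_0 + jZ_L·tanβl)
     = 75·(350 − j204)/(75 − j953)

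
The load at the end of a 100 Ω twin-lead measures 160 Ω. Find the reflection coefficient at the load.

Γ = 0.231

Γ = (Z_L − Z_0)/(Z_L + Z_0) = (160 − 100)/(160 + 100) = 60/260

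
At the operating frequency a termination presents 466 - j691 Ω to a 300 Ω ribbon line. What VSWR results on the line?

VSWR ≈ 5.43

Γ = (Z_L − Z_0)/(Z_L + Z_0) = (166 − j691)/(766 − j691)
|Γ| = 711/1030 = 0.689
VSWR = (1 + |Γ|)/(1 − |Γ|) = 1.69/0.311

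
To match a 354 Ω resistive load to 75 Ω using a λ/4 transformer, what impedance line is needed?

Z_qwt ≈ 163 Ω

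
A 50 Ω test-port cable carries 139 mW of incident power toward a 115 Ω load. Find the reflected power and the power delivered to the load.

P_reflected ≈ 21.6 mW; P_delivered ≈ 117 mW

Γ = (115 − 50)/(115 + 50) = 0.394
|Γ|² = 0.155
P_refl = |Γ|²·P_inc = 21.6 mW, P_del = (1 − |Γ|²)·P_inc = 117 mW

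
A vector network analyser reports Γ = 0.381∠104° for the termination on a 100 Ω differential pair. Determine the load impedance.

Z_L ≈ 64.3 + j55.6 Ω

Z_L = Z_0·(1 + Γ)/(1 − Γ) = 100·(0.908 + j0.37)/(1.09 − j0.37)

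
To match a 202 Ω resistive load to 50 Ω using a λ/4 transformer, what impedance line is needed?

Z_qwt ≈ 100 Ω

Z_qwt = √(Z_0·R_L) = √(50 × 202) = √10100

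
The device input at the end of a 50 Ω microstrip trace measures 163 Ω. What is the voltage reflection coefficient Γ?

Γ = 0.531

Γ = (Z_L − Z_0)/(Z_L + Z_0) = (163 − 50)/(163 + 50) = 113/213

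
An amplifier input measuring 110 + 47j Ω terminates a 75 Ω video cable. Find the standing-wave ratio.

Γ = (Z_L − Z_0)/(Z_L + Z_0) = (35 + j47)/(185 + j47)
|Γ| = 58.6/191 = 0.307
VSWR = (1 + |Γ|)/(1 − |Γ|) = 1.31/0.693

VSWR ≈ 1.89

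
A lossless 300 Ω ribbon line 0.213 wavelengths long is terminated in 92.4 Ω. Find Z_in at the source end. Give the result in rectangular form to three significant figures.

Z_in ≈ 647 + j426 Ω

βl = 2π × 0.213 = 76.7°
tan(βl) = tan(76.7°) = 4.22
Z_in = Z_0·(Z_L + jZ_0·tanβl)/(Z_0 + jZ_L·tanβl)
     = 300·(92.4 + j1270)/(300 + j390)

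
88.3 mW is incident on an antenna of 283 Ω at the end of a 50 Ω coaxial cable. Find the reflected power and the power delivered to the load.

Γ = (283 − 50)/(283 + 50) = 0.7
|Γ|² = 0.49
P_refl = |Γ|²·P_inc = 43.2 mW, P_del = (1 − |Γ|²)·P_inc = 45.1 mW

P_reflected ≈ 43.2 mW; P_delivered ≈ 45.1 mW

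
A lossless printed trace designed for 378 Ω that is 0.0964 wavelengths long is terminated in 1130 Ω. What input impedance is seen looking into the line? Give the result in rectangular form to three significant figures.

βl = 2π × 0.0964 = 34.7°
tan(βl) = tan(34.7°) = 0.693
Z_in = Z_0·(Z_L + jZ_0·tanβl)/(Z_0 + jZ_L·tanβl)
     = 378·(1130 + j262)/(378 + j783)

Z_in ≈ 316 − j393 Ω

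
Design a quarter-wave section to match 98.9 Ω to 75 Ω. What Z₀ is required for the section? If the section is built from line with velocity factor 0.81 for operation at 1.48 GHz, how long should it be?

Z_qwt ≈ 86.1 Ω; length ≈ 4.1 cm

Z_qwt = √(Z_0·R_L) = √(75 × 98.9) = √7418
λ = 0.81·c/f = 0.164 m, so l = λ/4 = 0.041 m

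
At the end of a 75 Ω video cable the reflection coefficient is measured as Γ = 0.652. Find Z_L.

Z_L ≈ 356 Ω

Z_L = Z_0·(1 + Γ)/(1 − Γ) = 75·(1.65)/(0.348)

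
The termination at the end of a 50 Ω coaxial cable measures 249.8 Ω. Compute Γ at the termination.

Γ = 0.666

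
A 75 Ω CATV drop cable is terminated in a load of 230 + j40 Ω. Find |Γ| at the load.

|Γ| ≈ 0.52

Γ = (Z_L − Z_0)/(Z_L + Z_0) = (155 + j40)/(305 + j40)
|Γ| = 160/308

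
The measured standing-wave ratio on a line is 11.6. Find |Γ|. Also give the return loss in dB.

|Γ| ≈ 0.841; return loss ≈ 1.5 dB

|Γ| = (S − 1)/(S + 1) = (11.6 − 1)/(11.6 + 1) = 10.6/12.6
RL = −20·log₁₀|Γ| = −20·log₁₀(0.841)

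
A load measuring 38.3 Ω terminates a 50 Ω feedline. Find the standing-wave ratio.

For a purely resistive load, VSWR = R_L/Z_0 or Z_0/R_L (whichever > 1) = 50/38.3

VSWR ≈ 1.31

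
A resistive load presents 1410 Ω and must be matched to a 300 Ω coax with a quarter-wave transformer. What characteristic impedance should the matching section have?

Z_qwt ≈ 650 Ω

Z_qwt = √(Z_0·R_L) = √(300 × 1410) = √423000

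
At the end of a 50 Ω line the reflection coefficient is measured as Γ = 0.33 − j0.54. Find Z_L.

Z_L ≈ 40.5 − j72.9 Ω

Z_L = Z_0·(1 + Γ)/(1 − Γ) = 50·(1.33 − j0.54)/(0.67 + j0.54)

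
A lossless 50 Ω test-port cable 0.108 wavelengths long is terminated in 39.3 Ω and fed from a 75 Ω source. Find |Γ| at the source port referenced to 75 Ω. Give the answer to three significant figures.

|Γ| ≈ 0.253

βl = 2π × 0.108 = 38.9°
tan(βl) = 0.806
Z_in = Z_0·(Z_L + jZ_0·tanβl)/(Z_0 + jZ_L·tanβl) = 46.3 + j11 Ω
Γ_s = (Z_in − Z_s)/(Z_in + Z_s) = (-28.7 + j11)/(121 + j11), |Γ_s| = 0.253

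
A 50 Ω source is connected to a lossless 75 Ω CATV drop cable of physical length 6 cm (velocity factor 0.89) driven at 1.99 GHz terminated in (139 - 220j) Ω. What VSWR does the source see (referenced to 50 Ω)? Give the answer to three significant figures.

VSWR ≈ 10.3

λ = v/f = 0.89·c / 1.99 GHz = 0.134 m
βl = 2π·l/λ = 2π × 0.447 = 161°
tan(βl) = -0.345
Z_in = Z_0·(Z_L + jZ_0·tanβl)/(Z_0 + jZ_L·tanβl) = 381 + j224 Ω
Γ_s = (Z_in − Z_s)/(Z_in + Z_s) = (331 + j224)/(431 + j224), |Γ_s| = 0.823
VSWR = (1 + |Γ_s|)/(1 − |Γ_s|)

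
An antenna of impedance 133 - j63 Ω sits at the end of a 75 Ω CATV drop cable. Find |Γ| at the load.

Γ = (Z_L − Z_0)/(Z_L + Z_0) = (58 − j63)/(208 − j63)
|Γ| = 85.6/217

|Γ| ≈ 0.394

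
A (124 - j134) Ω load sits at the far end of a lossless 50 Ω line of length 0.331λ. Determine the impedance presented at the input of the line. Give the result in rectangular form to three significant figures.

βl = 2π × 0.331 = 119°
tan(βl) = tan(119°) = -1.79
Z_in = Z_0·(Z_L + jZ_0·tanβl)/(Z_0 + jZ_L·tanβl)
     = 50·(124 − j224)/(-190 − j222)

Z_in ≈ 15.3 + j41 Ω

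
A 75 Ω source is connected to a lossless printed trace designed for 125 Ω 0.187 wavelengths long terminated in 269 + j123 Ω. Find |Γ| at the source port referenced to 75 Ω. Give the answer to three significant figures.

βl = 2π × 0.187 = 67.3°
tan(βl) = 2.39
Z_in = Z_0·(Z_L + jZ_0·tanβl)/(Z_0 + jZ_L·tanβl) = 63.8 − j69 Ω
Γ_s = (Z_in − Z_s)/(Z_in + Z_s) = (-11.2 − j69)/(139 − j69), |Γ_s| = 0.451

|Γ| ≈ 0.451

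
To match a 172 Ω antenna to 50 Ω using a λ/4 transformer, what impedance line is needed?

Z_qwt ≈ 92.7 Ω

Z_qwt = √(Z_0·R_L) = √(50 × 172) = √8600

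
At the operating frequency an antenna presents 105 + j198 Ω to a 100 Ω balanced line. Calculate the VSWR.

VSWR ≈ 5.56

Γ = (Z_L − Z_0)/(Z_L + Z_0) = (5 + j198)/(205 + j198)
|Γ| = 198/285 = 0.695
VSWR = (1 + |Γ|)/(1 − |Γ|) = 1.69/0.305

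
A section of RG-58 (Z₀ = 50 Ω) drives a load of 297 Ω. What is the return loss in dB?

RL ≈ 2.95 dB

Γ = (297 − 50)/(297 + 50) = 0.712
RL = −20·log₁₀|Γ| = −20·log₁₀(0.712)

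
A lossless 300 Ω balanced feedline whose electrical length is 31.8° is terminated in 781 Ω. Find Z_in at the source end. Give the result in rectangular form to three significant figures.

Z_in ≈ 300 − j298 Ω

tan(βl) = tan(31.8°) = 0.62
Z_in = Z_0·(Z_L + jZ_0·tanβl)/(Z_0 + jZ_L·tanβl)
     = 300·(781 + j186)/(300 + j484)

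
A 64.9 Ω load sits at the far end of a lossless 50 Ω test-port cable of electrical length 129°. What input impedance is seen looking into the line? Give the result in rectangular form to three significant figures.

Z_in ≈ 45.9 + j11.8 Ω

tan(βl) = tan(129°) = -1.23
Z_in = Z_0·(Z_L + jZ_0·tanβl)/(Z_0 + jZ_L·tanβl)
     = 50·(64.9 − j61.7)/(50 − j80.1)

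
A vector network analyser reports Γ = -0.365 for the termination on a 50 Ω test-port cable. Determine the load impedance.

Z_L ≈ 23.3 Ω

Z_L = Z_0·(1 + Γ)/(1 − Γ) = 50·(0.635)/(1.36)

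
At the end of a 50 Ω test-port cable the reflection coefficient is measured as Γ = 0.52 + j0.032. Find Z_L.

Z_L ≈ 157 + j13.8 Ω

Z_L = Z_0·(1 + Γ)/(1 − Γ) = 50·(1.52 + j0.032)/(0.48 − j0.032)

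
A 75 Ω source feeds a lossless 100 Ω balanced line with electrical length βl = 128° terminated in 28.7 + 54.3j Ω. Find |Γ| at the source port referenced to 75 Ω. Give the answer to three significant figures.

tan(βl) = -1.28
Z_in = Z_0·(Z_L + jZ_0·tanβl)/(Z_0 + jZ_L·tanβl) = 25.2 − j38 Ω
Γ_s = (Z_in − Z_s)/(Z_in + Z_s) = (-49.8 − j38)/(100 − j38), |Γ_s| = 0.585

|Γ| ≈ 0.585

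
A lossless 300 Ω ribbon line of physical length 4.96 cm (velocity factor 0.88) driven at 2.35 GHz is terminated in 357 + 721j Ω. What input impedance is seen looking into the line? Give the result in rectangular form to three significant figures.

λ = v/f = 0.88·c / 2.35 GHz = 0.112 m
βl = 2π·l/λ = 2π × 0.442 = 159°
tan(βl) = tan(159°) = -0.385
Z_in = Z_0·(Z_L + jZ_0·tanβl)/(Z_0 + jZ_L·tanβl)
     = 300·(357 + j606)/(578 − j137)

Z_in ≈ 105 + j339 Ω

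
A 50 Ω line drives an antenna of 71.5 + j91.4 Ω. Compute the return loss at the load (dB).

RL ≈ 4.19 dB

Γ = (21.5 + j91.4)/(121.5 + j91.4), |Γ| = 0.618
RL = −20·log₁₀|Γ| = −20·log₁₀(0.618)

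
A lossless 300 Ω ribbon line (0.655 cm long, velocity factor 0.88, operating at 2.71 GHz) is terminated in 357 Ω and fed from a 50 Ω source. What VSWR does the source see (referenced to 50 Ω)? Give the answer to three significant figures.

VSWR ≈ 6.79

λ = v/f = 0.88·c / 2.71 GHz = 0.0974 m
βl = 2π·l/λ = 2π × 0.0672 = 24.2°
tan(βl) = 0.45
Z_in = Z_0·(Z_L + jZ_0·tanβl)/(Z_0 + jZ_L·tanβl) = 334 − j43.6 Ω
Γ_s = (Z_in − Z_s)/(Z_in + Z_s) = (284 − j43.6)/(384 − j43.6), |Γ_s| = 0.743
VSWR = (1 + |Γ_s|)/(1 − |Γ_s|)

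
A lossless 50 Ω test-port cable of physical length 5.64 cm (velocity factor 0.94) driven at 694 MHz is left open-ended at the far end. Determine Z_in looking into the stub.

λ = v/f = 0.94·c / 694 MHz = 0.406 m
βl = 2π·l/λ = 2π × 0.139 = 50°
tan(βl) = 1.19
For an open-ended stub, Z_in = −jZ_0·cot(βl) = −jZ_0/tan(βl)

Z_in ≈ −j42 Ω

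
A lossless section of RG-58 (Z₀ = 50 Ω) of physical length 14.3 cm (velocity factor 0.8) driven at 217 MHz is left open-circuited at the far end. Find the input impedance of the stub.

Z_in ≈ −j47.4 Ω

λ = v/f = 0.8·c / 217 MHz = 1.11 m
βl = 2π·l/λ = 2π × 0.129 = 46.5°
tan(βl) = 1.06
For an open-circuited stub, Z_in = −jZ_0·cot(βl) = −jZ_0/tan(βl)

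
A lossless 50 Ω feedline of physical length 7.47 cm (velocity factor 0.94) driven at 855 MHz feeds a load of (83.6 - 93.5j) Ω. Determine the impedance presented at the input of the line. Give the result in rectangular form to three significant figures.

λ = v/f = 0.94·c / 855 MHz = 0.33 m
βl = 2π·l/λ = 2π × 0.226 = 81.5°
tan(βl) = tan(81.5°) = 6.72
Z_in = Z_0·(Z_L + jZ_0·tanβl)/(Z_0 + jZ_L·tanβl)
     = 50·(83.6 + j242)/(678 + j562)

Z_in ≈ 12.4 + j7.57 Ω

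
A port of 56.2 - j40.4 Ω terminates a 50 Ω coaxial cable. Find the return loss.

RL ≈ 8.88 dB

Γ = (6.2 − j40.4)/(106.2 − j40.4), |Γ| = 0.36
RL = −20·log₁₀|Γ| = −20·log₁₀(0.36)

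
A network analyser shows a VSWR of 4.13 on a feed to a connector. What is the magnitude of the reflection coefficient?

|Γ| ≈ 0.61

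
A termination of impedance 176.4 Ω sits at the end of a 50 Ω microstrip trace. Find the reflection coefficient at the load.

Γ = 0.558

Γ = (Z_L − Z_0)/(Z_L + Z_0) = (176.4 − 50)/(176.4 + 50) = 126.4/226.4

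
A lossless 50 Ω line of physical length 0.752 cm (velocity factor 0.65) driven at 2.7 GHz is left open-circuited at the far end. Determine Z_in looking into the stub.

Z_in ≈ −j65.2 Ω

λ = v/f = 0.65·c / 2.7 GHz = 0.0722 m
βl = 2π·l/λ = 2π × 0.104 = 37.5°
tan(βl) = 0.767
For an open-circuited stub, Z_in = −jZ_0·cot(βl) = −jZ_0/tan(βl)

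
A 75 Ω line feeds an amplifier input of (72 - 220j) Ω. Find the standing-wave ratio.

Γ = (Z_L − Z_0)/(Z_L + Z_0) = (-3 − j220)/(147 − j220)
|Γ| = 220/265 = 0.832
VSWR = (1 + |Γ|)/(1 − |Γ|) = 1.83/0.168

VSWR ≈ 10.9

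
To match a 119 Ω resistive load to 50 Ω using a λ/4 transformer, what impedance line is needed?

Z_qwt ≈ 77.1 Ω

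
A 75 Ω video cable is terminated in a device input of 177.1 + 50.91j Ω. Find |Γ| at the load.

Γ = (Z_L − Z_0)/(Z_L + Z_0) = (102.1 + j50.91)/(252.1 + j50.91)
|Γ| = 114/257

|Γ| ≈ 0.444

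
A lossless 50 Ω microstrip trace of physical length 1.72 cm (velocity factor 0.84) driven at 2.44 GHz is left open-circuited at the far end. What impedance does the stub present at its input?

Z_in ≈ −j28.9 Ω

λ = v/f = 0.84·c / 2.44 GHz = 0.103 m
βl = 2π·l/λ = 2π × 0.167 = 60°
tan(βl) = 1.73
For an open-circuited stub, Z_in = −jZ_0·cot(βl) = −jZ_0/tan(βl)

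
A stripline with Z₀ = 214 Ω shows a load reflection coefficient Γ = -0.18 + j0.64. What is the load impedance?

Z_L = Z_0·(1 + Γ)/(1 − Γ) = 214·(0.82 + j0.64)/(1.18 − j0.64)

Z_L ≈ 66.3 + j152 Ω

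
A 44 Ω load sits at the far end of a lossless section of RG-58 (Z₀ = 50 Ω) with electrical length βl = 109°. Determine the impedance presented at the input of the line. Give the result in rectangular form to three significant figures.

Z_in ≈ 55.1 − j4.35 Ω

tan(βl) = tan(109°) = -2.9
Z_in = Z_0·(Z_L + jZ_0·tanβl)/(Z_0 + jZ_L·tanβl)
     = 50·(44 − j145)/(50 − j128)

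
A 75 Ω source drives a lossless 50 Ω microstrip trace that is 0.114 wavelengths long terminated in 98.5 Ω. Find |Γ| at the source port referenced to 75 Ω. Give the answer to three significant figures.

|Γ| ≈ 0.361

βl = 2π × 0.114 = 41°
tan(βl) = 0.871
Z_in = Z_0·(Z_L + jZ_0·tanβl)/(Z_0 + jZ_L·tanβl) = 43.9 − j31.8 Ω
Γ_s = (Z_in − Z_s)/(Z_in + Z_s) = (-31.1 − j31.8)/(119 − j31.8), |Γ_s| = 0.361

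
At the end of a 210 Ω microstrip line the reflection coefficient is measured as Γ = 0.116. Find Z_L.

Z_L ≈ 265 Ω

Z_L = Z_0·(1 + Γ)/(1 − Γ) = 210·(1.12)/(0.884)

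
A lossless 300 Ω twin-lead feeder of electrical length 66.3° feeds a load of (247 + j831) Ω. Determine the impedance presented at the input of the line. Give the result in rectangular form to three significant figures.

tan(βl) = tan(66.3°) = 2.28
Z_in = Z_0·(Z_L + jZ_0·tanβl)/(Z_0 + jZ_L·tanβl)
     = 300·(247 + j1510)/(-1590 + j563)

Z_in ≈ 48.2 − j268 Ω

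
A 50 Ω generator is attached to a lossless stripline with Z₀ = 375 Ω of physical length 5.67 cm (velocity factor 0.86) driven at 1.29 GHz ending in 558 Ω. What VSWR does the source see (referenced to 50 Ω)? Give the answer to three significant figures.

VSWR ≈ 5.31

λ = v/f = 0.86·c / 1.29 GHz = 0.2 m
βl = 2π·l/λ = 2π × 0.283 = 102°
tan(βl) = -4.68
Z_in = Z_0·(Z_L + jZ_0·tanβl)/(Z_0 + jZ_L·tanβl) = 258 + j43 Ω
Γ_s = (Z_in − Z_s)/(Z_in + Z_s) = (208 + j43)/(308 + j43), |Γ_s| = 0.683
VSWR = (1 + |Γ_s|)/(1 − |Γ_s|)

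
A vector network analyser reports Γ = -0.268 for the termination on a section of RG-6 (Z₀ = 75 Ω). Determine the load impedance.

Z_L = Z_0·(1 + Γ)/(1 − Γ) = 75·(0.732)/(1.27)

Z_L ≈ 43.3 Ω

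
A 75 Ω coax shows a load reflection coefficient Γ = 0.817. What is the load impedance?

Z_L = Z_0·(1 + Γ)/(1 − Γ) = 75·(1.82)/(0.183)

Z_L ≈ 745 Ω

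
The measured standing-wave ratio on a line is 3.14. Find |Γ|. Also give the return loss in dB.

|Γ| ≈ 0.517; return loss ≈ 5.73 dB

|Γ| = (S − 1)/(S + 1) = (3.14 − 1)/(3.14 + 1) = 2.14/4.14
RL = −20·log₁₀|Γ| = −20·log₁₀(0.517)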